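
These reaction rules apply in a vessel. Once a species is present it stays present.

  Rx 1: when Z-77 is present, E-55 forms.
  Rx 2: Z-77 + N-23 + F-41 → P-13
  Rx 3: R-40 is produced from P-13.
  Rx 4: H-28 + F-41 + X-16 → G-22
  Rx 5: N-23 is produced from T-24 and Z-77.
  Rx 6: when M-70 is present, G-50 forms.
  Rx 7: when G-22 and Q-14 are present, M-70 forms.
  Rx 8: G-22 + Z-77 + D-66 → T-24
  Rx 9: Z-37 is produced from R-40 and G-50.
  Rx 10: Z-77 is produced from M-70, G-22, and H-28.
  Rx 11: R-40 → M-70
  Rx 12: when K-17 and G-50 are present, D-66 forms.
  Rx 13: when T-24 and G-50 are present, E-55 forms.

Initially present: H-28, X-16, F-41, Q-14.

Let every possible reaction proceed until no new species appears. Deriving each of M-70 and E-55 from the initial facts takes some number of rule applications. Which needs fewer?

M-70: H-28, F-41, and X-16 present → G-22 forms (Rx 4). G-22 and Q-14 present → M-70 forms (Rx 7). [2 rule applications]
E-55: H-28, F-41, and X-16 present → G-22 forms (Rx 4). G-22 and Q-14 present → M-70 forms (Rx 7). M-70, G-22, and H-28 present → Z-77 forms (Rx 10). Z-77 present → E-55 forms (Rx 1). [4 rule applications]
M-70 needs fewer.

M-70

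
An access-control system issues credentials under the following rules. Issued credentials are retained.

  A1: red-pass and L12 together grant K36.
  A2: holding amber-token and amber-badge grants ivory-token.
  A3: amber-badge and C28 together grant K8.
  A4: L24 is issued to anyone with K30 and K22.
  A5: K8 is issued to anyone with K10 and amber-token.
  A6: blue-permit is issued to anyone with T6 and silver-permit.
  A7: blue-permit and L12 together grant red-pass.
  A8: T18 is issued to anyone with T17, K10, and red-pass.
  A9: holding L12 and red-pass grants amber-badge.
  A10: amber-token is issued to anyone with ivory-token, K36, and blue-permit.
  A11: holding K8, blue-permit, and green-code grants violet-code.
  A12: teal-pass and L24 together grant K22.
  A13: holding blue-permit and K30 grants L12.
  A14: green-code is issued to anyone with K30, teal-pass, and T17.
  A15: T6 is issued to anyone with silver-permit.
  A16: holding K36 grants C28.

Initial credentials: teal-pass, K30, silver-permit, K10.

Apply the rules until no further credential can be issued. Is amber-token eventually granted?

amber-token would need ivory-token, K36, and blue-permit (A10), but ivory-token is never granted.

No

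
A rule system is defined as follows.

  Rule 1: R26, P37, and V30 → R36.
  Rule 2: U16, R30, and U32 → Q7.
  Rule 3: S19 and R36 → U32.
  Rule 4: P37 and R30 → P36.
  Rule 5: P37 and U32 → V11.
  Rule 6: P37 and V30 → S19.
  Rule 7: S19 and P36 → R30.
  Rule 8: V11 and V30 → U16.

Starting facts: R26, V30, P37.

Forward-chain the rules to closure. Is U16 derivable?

Yes

From R26, P37, and V30, Rule 1 gives R36.
P37 and V30 hold, so S19 follows (Rule 6).
From S19 and R36, Rule 3 gives U32.
P37 and U32 hold, so V11 follows (Rule 5).
V11 and V30 hold, so U16 follows (Rule 8).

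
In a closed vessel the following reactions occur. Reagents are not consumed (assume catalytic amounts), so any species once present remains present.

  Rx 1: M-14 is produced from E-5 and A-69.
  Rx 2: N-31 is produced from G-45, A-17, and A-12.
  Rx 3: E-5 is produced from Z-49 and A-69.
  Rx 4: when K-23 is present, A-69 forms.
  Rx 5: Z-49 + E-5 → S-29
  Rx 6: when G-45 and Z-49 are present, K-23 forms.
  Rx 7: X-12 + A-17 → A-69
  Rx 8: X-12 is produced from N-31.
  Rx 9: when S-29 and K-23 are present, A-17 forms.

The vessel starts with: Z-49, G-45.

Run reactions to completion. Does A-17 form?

G-45 and Z-49 present → K-23 forms (Rx 6).
K-23 present → A-69 forms (Rx 4).
Z-49 and A-69 present → E-5 forms (Rx 3).
Z-49 and E-5 present → S-29 forms (Rx 5).
S-29 and K-23 present → A-17 forms (Rx 9).

Yes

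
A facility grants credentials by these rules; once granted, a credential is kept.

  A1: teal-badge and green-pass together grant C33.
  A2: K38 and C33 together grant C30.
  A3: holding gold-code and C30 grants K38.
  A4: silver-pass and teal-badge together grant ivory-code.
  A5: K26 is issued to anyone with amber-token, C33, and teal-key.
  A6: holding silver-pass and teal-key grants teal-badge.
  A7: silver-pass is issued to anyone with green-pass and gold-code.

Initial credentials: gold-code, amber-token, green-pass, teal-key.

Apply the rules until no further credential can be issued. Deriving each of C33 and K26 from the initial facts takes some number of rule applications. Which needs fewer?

C33: Holding green-pass and gold-code grants silver-pass (A7). Holding silver-pass and teal-key grants teal-badge (A6). Holding teal-badge and green-pass grants C33 (A1). [3 rule applications]
K26: Holding green-pass and gold-code grants silver-pass (A7). Holding silver-pass and teal-key grants teal-badge (A6). Holding teal-badge and green-pass grants C33 (A1). Holding amber-token, C33, and teal-key grants K26 (A5). [4 rule applications]
C33 needs fewer.

C33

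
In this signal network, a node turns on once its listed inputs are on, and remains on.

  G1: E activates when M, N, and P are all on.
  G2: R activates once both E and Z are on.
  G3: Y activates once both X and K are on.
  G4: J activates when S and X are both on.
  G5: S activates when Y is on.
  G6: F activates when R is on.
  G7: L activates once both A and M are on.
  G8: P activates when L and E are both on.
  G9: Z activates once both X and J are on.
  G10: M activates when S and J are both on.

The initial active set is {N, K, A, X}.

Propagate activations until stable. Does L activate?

G3: X and K on → Y on.
G5: Y on → S on.
S and X are on, so J activates (G4).
S and J are on, so M activates (G10).
A and M are on, so L activates (G7).

Yes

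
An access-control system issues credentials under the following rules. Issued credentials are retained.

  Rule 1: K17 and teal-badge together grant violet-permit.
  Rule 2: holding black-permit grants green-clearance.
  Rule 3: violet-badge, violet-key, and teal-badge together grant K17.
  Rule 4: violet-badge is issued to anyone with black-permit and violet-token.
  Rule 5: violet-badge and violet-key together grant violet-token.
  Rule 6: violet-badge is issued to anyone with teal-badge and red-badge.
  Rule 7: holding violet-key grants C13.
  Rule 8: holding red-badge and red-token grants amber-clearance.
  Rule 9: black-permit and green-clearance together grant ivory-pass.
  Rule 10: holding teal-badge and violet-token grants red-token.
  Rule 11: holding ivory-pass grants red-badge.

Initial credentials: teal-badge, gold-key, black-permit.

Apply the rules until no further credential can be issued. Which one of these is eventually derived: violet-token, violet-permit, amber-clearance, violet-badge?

Holding black-permit grants green-clearance (Rule 2).
Holding black-permit and green-clearance grants ivory-pass (Rule 9).
Holding ivory-pass grants red-badge (Rule 11).
Holding teal-badge and red-badge grants violet-badge (Rule 6).
amber-clearance would need red-badge and red-token (Rule 8), but red-token is never granted. violet-token would need violet-badge and violet-key (Rule 5), but violet-key is never granted. violet-permit would need K17 and teal-badge (Rule 1), but K17 is never granted.

violet-badge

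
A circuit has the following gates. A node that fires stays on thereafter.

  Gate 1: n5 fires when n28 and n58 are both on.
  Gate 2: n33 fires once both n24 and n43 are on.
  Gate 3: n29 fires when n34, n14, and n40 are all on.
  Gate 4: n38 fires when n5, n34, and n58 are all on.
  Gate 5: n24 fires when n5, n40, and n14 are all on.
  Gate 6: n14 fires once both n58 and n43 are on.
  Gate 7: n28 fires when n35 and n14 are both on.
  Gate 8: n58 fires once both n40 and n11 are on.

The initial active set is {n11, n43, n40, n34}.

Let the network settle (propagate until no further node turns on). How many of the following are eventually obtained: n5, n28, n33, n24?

n5 would need n28 and n58 (Gate 1), but n28 never turns on.
n28 would need n35 and n14 (Gate 7), but n35 never turns on.
n33 would need n24 and n43 (Gate 2), but n24 never turns on.
n24 would need n5, n40, and n14 (Gate 5), but n5 never turns on.
None of the 4 are reached.

0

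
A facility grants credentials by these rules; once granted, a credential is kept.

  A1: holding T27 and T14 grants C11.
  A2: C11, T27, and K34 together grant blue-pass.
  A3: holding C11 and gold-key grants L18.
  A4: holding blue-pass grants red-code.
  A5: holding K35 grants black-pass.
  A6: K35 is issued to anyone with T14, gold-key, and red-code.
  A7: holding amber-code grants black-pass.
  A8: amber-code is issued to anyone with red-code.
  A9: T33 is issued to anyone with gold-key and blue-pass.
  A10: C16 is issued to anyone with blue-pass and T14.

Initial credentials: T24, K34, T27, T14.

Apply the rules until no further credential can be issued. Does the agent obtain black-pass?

Yes

Holding T27 and T14 grants C11 (A1).
Holding C11, T27, and K34 grants blue-pass (A2).
Holding blue-pass grants red-code (A4).
Holding red-code grants amber-code (A8).
Holding amber-code grants black-pass (A7).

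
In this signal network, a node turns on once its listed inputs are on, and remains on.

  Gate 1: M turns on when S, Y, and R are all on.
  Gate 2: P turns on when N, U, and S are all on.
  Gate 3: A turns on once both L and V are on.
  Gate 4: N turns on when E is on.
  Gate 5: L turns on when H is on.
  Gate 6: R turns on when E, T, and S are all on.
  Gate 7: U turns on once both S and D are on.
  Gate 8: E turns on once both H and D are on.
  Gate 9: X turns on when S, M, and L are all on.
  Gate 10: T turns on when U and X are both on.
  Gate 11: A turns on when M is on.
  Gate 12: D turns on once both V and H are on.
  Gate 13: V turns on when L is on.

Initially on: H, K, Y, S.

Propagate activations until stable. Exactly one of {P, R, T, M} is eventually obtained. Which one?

H is on, so L turns on (Gate 5).
Gate 13: L on → V on.
Gate 12: V and H on → D on.
Gate 7: S and D on → U on.
Gate 8: H and D on → E on.
E is on, so N turns on (Gate 4).
Gate 2: N, U, and S on → P on.
T would need U and X (Gate 10), but X never turns on. M would need S, Y, and R (Gate 1), but R never turns on. R would need E, T, and S (Gate 6), but T never turns on.

P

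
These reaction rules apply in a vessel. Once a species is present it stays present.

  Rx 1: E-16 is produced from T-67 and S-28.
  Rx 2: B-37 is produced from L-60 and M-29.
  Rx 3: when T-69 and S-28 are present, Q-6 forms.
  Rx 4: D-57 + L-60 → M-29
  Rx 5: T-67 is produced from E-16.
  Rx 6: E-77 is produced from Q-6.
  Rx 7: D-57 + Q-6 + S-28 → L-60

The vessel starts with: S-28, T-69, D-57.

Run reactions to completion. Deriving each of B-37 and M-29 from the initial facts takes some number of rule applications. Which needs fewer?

M-29

M-29: T-69 and S-28 present → Q-6 forms (Rx 3). D-57, Q-6, and S-28 present → L-60 forms (Rx 7). D-57 and L-60 present → M-29 forms (Rx 4). [3 rule applications]
B-37: T-69 and S-28 present → Q-6 forms (Rx 3). D-57, Q-6, and S-28 present → L-60 forms (Rx 7). D-57 and L-60 present → M-29 forms (Rx 4). L-60 and M-29 present → B-37 forms (Rx 2). [4 rule applications]
M-29 needs fewer.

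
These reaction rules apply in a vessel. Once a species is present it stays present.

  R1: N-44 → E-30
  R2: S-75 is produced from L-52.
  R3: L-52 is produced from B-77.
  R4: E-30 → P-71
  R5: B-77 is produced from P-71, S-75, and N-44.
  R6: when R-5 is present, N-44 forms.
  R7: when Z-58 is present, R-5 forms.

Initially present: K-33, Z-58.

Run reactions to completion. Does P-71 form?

Z-58 present → R-5 forms (R7).
R-5 present → N-44 forms (R6).
N-44 present → E-30 forms (R1).
E-30 present → P-71 forms (R4).

Yes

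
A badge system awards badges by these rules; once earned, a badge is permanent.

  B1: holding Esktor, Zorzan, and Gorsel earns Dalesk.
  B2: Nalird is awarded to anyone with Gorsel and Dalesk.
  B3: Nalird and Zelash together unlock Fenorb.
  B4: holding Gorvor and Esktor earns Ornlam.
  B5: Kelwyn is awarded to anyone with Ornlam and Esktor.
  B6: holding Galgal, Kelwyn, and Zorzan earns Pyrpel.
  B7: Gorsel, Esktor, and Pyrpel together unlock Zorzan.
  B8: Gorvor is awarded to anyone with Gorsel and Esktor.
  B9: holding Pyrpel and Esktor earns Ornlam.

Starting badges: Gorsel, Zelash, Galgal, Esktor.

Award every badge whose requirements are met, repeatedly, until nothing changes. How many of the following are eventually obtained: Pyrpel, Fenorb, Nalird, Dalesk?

0

Pyrpel would need Galgal, Kelwyn, and Zorzan (B6), but Zorzan is never earned.
Fenorb would need Nalird and Zelash (B3), but Nalird is never earned.
Nalird would need Gorsel and Dalesk (B2), but Dalesk is never earned.
Dalesk would need Esktor, Zorzan, and Gorsel (B1), but Zorzan is never earned.
None of the 4 are reached.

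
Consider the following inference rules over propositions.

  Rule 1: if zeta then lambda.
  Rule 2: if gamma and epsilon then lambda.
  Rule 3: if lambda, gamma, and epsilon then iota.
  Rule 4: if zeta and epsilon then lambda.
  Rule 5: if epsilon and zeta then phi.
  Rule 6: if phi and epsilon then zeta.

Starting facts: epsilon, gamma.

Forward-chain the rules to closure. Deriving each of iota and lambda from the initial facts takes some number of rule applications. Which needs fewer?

lambda

lambda: From gamma and epsilon, Rule 2 gives lambda. [1 rule application]
iota: gamma and epsilon hold, so lambda follows (Rule 2). lambda, gamma, and epsilon hold, so iota follows (Rule 3). [2 rule applications]
lambda needs fewer.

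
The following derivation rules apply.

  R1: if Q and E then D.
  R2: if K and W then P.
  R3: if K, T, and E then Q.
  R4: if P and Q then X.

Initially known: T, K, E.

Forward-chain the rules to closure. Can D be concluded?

Yes

K, T, and E hold, so Q follows (R3).
From Q and E, R1 gives D.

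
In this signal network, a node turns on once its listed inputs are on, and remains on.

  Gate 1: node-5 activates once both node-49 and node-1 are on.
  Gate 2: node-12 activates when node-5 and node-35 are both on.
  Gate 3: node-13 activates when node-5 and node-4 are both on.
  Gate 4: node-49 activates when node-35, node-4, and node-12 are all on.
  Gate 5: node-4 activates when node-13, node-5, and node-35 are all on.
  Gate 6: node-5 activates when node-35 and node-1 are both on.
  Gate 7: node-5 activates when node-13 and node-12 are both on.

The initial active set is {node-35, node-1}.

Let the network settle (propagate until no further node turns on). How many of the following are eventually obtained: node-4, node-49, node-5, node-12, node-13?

Gate 6: node-35 and node-1 on → node-5 on.
Gate 2: node-5 and node-35 on → node-12 on.
node-4 would need node-13, node-5, and node-35 (Gate 5), but node-13 never turns on.
node-49 would need node-35, node-4, and node-12 (Gate 4), but node-4 never turns on.
node-5: reached.
node-12: reached.
node-13 would need node-5 and node-4 (Gate 3), but node-4 never turns on.
Reached: node-5 and node-12 — 2 of the 5.

2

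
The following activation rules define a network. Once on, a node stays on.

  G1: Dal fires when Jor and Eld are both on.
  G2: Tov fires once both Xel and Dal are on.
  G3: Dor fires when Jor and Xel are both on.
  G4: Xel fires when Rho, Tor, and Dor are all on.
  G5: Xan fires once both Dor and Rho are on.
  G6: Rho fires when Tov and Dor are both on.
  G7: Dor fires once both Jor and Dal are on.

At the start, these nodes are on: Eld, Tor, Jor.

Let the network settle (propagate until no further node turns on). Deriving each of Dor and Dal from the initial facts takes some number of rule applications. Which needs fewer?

Dal

Dal: Jor and Eld are on, so Dal fires (G1). [1 rule application]
Dor: G1: Jor and Eld on → Dal on. Jor and Dal are on, so Dor fires (G7). [2 rule applications]
Dal needs fewer.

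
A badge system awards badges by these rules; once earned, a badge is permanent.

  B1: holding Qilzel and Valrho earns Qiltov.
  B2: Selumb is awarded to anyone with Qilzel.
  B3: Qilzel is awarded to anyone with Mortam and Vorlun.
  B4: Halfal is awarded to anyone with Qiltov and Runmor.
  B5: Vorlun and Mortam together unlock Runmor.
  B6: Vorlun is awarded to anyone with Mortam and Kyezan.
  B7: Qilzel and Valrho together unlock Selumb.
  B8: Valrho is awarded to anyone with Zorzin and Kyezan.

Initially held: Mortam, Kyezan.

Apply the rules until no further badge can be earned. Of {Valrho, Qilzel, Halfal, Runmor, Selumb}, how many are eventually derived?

With Mortam and Kyezan, Vorlun is earned (B6).
With Mortam and Vorlun, Qilzel is earned (B3).
With Vorlun and Mortam, Runmor is earned (B5).
With Qilzel, Selumb is earned (B2).
Valrho would need Zorzin and Kyezan (B8), but Zorzin is never earned.
Qilzel: reached.
Halfal would need Qiltov and Runmor (B4), but Qiltov is never earned.
Runmor: reached.
Selumb: reached.
Reached: Qilzel, Runmor, and Selumb — 3 of the 5.

3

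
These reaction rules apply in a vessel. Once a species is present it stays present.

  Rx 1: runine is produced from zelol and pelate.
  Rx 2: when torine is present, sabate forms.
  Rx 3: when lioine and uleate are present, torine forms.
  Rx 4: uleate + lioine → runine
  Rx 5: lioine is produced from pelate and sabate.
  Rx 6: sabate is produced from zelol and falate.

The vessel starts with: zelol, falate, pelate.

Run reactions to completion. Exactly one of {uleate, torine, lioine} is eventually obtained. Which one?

lioine

zelol and falate present → sabate forms (Rx 6).
pelate and sabate present → lioine forms (Rx 5).
torine would need lioine and uleate (Rx 3), but uleate never forms. No rule produces uleate, and it is not given.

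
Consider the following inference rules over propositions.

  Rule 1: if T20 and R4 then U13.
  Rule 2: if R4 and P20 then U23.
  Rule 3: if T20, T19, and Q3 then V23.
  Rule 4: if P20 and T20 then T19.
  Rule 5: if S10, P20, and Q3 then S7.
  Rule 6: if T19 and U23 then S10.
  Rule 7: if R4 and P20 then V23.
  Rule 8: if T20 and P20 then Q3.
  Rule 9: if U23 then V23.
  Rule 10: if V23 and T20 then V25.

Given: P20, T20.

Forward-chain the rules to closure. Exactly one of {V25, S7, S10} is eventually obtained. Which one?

V25

P20 and T20 hold, so T19 follows (Rule 4).
T20 and P20 hold, so Q3 follows (Rule 8).
T20, T19, and Q3 hold, so V23 follows (Rule 3).
V23 and T20 hold, so V25 follows (Rule 10).
S10 would need T19 and U23 (Rule 6), but U23 is never established. S7 would need S10, P20, and Q3 (Rule 5), but S10 is never established.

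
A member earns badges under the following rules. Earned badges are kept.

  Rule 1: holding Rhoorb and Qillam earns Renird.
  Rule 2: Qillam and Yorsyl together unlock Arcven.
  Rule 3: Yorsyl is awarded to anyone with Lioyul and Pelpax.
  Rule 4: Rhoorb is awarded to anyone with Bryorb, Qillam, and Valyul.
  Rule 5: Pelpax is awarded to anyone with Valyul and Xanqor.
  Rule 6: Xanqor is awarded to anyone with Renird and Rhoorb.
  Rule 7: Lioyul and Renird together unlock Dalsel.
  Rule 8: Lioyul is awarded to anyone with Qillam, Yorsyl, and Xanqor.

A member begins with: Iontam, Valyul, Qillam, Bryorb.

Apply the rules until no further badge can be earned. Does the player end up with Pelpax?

With Bryorb, Qillam, and Valyul, Rhoorb is earned (Rule 4).
With Rhoorb and Qillam, Renird is earned (Rule 1).
With Renird and Rhoorb, Xanqor is earned (Rule 6).
With Valyul and Xanqor, Pelpax is earned (Rule 5).

Yes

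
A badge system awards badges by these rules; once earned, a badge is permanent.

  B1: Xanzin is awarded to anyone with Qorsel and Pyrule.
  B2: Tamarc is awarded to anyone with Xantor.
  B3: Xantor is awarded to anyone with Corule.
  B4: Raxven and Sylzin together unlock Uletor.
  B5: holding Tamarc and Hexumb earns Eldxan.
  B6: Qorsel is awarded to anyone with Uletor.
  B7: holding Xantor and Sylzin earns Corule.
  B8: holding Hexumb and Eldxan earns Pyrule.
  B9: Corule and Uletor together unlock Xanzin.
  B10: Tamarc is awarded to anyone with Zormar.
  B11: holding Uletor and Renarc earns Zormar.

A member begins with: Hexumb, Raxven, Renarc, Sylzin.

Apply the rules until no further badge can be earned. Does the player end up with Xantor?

Xantor would need Corule (B3), but Corule is never earned.

No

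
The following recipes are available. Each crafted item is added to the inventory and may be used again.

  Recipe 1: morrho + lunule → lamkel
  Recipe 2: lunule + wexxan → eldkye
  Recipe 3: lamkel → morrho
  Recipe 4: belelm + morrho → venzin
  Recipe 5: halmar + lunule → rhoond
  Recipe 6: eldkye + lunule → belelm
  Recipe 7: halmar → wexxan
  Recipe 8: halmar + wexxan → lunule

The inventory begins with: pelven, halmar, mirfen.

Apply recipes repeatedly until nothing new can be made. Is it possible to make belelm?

halmar → wexxan (Recipe 7).
halmar + wexxan → lunule (Recipe 8).
Using Recipe 2, lunule and wexxan make eldkye.
Using Recipe 6, eldkye and lunule make belelm.

Yes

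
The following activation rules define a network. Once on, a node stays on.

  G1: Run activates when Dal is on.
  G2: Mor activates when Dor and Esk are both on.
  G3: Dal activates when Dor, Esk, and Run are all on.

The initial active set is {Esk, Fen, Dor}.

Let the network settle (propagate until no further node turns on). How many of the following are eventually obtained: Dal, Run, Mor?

G2: Dor and Esk on → Mor on.
Dal would need Dor, Esk, and Run (G3), but Run never turns on.
Run would need Dal (G1), but Dal never turns on.
Mor: reached.
Reached: Mor — 1 of the 3.

1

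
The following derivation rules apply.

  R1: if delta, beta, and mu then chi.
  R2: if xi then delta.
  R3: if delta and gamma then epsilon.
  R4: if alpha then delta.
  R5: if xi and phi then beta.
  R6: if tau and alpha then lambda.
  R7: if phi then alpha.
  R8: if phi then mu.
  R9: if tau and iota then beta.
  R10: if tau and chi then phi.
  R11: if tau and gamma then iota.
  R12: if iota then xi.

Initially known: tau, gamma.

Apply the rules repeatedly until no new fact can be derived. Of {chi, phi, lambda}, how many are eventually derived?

chi would need delta, beta, and mu (R1), but mu is never established.
phi would need tau and chi (R10), but chi is never established.
lambda would need tau and alpha (R6), but alpha is never established.
None of the 3 are reached.

0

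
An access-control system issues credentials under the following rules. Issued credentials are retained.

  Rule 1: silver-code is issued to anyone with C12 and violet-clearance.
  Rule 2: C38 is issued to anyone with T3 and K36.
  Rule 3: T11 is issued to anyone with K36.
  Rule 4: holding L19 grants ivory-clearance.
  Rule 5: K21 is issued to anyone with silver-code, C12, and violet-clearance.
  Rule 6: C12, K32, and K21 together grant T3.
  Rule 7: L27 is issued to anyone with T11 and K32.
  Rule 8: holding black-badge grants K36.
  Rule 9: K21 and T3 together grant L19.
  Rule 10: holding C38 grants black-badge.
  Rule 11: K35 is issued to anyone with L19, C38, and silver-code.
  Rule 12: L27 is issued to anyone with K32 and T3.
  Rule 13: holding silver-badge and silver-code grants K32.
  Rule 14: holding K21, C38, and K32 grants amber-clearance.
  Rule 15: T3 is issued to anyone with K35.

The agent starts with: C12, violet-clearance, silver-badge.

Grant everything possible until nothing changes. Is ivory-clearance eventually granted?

Yes

Holding C12 and violet-clearance grants silver-code (Rule 1).
Holding silver-badge and silver-code grants K32 (Rule 13).
Holding silver-code, C12, and violet-clearance grants K21 (Rule 5).
Holding C12, K32, and K21 grants T3 (Rule 6).
Holding K21 and T3 grants L19 (Rule 9).
Holding L19 grants ivory-clearance (Rule 4).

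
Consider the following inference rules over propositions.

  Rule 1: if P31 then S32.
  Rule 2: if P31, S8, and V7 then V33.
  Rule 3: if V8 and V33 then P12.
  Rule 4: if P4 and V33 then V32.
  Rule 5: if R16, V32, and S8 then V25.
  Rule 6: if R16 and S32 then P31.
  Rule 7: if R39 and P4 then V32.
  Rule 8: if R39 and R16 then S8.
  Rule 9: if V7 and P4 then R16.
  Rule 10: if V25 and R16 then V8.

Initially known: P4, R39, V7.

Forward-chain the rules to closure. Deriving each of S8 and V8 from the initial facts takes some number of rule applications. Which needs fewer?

S8

S8: From V7 and P4, Rule 9 gives R16. From R39 and R16, Rule 8 gives S8. [2 rule applications]
V8: V7 and P4 hold, so R16 follows (Rule 9). From R39 and P4, Rule 7 gives V32. R39 and R16 hold, so S8 follows (Rule 8). R16, V32, and S8 hold, so V25 follows (Rule 5). V25 and R16 hold, so V8 follows (Rule 10). [5 rule applications]
S8 needs fewer.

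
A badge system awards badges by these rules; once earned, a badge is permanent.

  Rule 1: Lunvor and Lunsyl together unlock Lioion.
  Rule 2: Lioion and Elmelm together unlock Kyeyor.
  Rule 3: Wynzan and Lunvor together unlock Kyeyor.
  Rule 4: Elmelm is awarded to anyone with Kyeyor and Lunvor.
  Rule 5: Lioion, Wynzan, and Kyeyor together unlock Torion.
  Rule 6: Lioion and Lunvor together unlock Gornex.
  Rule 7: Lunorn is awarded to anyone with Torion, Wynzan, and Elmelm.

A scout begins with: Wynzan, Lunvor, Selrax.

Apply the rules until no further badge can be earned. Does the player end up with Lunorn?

No

Lunorn would need Torion, Wynzan, and Elmelm (Rule 7), but Torion is never earned.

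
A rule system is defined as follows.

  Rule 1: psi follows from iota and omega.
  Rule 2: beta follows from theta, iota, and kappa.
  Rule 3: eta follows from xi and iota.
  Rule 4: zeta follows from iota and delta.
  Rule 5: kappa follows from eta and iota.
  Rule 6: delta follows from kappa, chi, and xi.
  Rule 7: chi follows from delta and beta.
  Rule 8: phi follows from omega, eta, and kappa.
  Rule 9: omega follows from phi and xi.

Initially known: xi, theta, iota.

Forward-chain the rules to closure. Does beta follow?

Yes

From xi and iota, Rule 3 gives eta.
From eta and iota, Rule 5 gives kappa.
From theta, iota, and kappa, Rule 2 gives beta.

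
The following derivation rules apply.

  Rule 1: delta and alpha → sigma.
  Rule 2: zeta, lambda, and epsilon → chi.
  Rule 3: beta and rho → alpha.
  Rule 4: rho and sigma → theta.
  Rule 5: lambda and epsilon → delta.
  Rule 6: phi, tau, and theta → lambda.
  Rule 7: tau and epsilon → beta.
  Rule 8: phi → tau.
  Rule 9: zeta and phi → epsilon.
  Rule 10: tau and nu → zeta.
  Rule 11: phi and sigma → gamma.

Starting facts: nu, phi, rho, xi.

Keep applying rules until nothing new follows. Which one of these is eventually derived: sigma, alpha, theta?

From phi, Rule 8 gives tau.
tau and nu hold, so zeta follows (Rule 10).
From zeta and phi, Rule 9 gives epsilon.
tau and epsilon hold, so beta follows (Rule 7).
From beta and rho, Rule 3 gives alpha.
theta would need rho and sigma (Rule 4), but sigma is never established. sigma would need delta and alpha (Rule 1), but delta is never established.

alpha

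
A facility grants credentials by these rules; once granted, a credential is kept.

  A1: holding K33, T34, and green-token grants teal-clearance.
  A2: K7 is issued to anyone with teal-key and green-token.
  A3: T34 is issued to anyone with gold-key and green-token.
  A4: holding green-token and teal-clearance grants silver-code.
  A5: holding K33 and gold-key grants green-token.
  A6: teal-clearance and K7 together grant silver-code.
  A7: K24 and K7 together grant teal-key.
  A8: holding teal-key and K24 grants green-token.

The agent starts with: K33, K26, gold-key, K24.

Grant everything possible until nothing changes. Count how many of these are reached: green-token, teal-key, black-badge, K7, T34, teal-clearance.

Holding K33 and gold-key grants green-token (A5).
Holding gold-key and green-token grants T34 (A3).
Holding K33, T34, and green-token grants teal-clearance (A1).
green-token: reached.
teal-key would need K24 and K7 (A7), but K7 is never granted.
No rule produces black-badge, and it is not given.
K7 would need teal-key and green-token (A2), but teal-key is never granted.
T34: reached.
teal-clearance: reached.
Reached: green-token, T34, and teal-clearance — 3 of the 6.

3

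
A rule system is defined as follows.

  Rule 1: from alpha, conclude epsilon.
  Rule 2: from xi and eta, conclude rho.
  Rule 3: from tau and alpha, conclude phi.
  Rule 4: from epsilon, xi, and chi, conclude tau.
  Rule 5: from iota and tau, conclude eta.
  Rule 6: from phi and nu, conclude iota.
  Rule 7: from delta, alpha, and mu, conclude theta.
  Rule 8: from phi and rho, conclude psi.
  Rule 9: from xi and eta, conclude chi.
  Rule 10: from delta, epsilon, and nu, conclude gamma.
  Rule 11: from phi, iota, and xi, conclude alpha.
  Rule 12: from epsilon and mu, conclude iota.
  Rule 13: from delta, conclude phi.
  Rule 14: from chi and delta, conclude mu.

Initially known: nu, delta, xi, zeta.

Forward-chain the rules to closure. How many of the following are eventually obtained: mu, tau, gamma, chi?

delta holds, so phi follows (Rule 13).
From phi and nu, Rule 6 gives iota.
phi, iota, and xi hold, so alpha follows (Rule 11).
alpha holds, so epsilon follows (Rule 1).
From delta, epsilon, and nu, Rule 10 gives gamma.
mu would need chi and delta (Rule 14), but chi is never established.
tau would need epsilon, xi, and chi (Rule 4), but chi is never established.
gamma: reached.
chi would need xi and eta (Rule 9), but eta is never established.
Reached: gamma — 1 of the 4.

1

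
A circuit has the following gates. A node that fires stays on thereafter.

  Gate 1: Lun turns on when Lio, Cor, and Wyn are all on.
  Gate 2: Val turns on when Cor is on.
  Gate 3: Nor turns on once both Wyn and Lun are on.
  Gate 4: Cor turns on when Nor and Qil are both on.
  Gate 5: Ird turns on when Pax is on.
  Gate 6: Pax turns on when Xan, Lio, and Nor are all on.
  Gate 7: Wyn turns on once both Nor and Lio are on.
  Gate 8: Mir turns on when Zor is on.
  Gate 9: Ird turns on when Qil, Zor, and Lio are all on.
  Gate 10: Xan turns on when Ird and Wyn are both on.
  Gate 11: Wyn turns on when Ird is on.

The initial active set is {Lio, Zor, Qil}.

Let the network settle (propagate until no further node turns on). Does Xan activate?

Yes

Gate 9: Qil, Zor, and Lio on → Ird on.
Ird is on, so Wyn turns on (Gate 11).
Gate 10: Ird and Wyn on → Xan on.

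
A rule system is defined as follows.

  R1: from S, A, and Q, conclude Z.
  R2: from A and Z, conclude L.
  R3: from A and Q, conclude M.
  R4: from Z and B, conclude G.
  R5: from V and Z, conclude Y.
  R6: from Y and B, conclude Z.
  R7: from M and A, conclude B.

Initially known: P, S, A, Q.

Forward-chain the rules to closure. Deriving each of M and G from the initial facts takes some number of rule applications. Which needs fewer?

M

M: From A and Q, R3 gives M. [1 rule application]
G: A and Q hold, so M follows (R3). From S, A, and Q, R1 gives Z. From M and A, R7 gives B. From Z and B, R4 gives G. [4 rule applications]
M needs fewer.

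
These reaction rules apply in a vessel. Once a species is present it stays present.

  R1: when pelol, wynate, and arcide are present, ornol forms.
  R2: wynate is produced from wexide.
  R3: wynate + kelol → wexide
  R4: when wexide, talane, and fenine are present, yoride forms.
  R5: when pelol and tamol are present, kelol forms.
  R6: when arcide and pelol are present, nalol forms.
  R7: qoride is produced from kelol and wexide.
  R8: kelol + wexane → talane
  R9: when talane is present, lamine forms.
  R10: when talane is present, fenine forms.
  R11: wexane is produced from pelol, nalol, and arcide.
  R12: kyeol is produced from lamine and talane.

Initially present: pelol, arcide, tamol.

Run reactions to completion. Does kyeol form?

arcide and pelol present → nalol forms (R6).
pelol and tamol present → kelol forms (R5).
pelol, nalol, and arcide present → wexane forms (R11).
kelol and wexane present → talane forms (R8).
talane present → lamine forms (R9).
lamine and talane present → kyeol forms (R12).

Yes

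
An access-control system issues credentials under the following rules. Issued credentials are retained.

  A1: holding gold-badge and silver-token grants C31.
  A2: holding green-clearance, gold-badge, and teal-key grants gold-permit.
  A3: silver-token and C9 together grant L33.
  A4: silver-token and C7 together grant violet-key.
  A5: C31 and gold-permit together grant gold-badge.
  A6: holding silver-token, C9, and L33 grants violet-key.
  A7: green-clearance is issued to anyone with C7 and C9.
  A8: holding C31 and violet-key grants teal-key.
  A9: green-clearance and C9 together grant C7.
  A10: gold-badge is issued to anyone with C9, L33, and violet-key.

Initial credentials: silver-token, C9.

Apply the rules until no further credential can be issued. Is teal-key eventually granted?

Holding silver-token and C9 grants L33 (A3).
Holding silver-token, C9, and L33 grants violet-key (A6).
Holding C9, L33, and violet-key grants gold-badge (A10).
Holding gold-badge and silver-token grants C31 (A1).
Holding C31 and violet-key grants teal-key (A8).

Yes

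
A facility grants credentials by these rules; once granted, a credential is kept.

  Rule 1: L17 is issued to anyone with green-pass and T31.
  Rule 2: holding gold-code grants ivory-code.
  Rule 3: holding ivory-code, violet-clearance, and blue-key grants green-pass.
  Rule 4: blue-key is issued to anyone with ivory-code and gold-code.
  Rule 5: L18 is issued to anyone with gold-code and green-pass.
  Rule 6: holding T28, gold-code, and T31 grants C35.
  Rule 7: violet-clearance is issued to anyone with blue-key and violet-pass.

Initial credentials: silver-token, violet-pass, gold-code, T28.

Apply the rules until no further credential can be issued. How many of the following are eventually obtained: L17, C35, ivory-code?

Holding gold-code grants ivory-code (Rule 2).
L17 would need green-pass and T31 (Rule 1), but T31 is never granted.
C35 would need T28, gold-code, and T31 (Rule 6), but T31 is never granted.
ivory-code: reached.
Reached: ivory-code — 1 of the 3.

1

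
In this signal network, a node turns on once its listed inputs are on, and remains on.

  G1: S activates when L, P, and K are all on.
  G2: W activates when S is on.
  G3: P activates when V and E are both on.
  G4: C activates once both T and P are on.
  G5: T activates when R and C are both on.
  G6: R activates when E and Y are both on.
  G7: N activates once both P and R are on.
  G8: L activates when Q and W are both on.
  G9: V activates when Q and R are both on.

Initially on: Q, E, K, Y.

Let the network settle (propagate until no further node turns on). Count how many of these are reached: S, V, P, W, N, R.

4

E and Y are on, so R activates (G6).
Q and R are on, so V activates (G9).
V and E are on, so P activates (G3).
G7: P and R on → N on.
S would need L, P, and K (G1), but L never turns on.
V: reached.
P: reached.
W would need S (G2), but S never turns on.
N: reached.
R: reached.
Reached: V, P, N, and R — 4 of the 6.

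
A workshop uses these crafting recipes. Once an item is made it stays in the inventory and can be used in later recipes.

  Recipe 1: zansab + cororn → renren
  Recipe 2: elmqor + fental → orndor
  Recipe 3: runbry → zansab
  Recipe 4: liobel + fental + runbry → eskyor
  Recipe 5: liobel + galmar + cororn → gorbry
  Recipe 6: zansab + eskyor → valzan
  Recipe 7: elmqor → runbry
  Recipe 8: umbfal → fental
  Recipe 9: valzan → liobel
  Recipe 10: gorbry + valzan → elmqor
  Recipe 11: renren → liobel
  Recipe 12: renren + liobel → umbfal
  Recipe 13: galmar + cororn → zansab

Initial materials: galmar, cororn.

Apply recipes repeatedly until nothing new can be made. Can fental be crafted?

Yes

Using Recipe 13, galmar and cororn make zansab.
zansab + cororn → renren (Recipe 1).
Using Recipe 11, renren makes liobel.
renren + liobel → umbfal (Recipe 12).
Using Recipe 8, umbfal makes fental.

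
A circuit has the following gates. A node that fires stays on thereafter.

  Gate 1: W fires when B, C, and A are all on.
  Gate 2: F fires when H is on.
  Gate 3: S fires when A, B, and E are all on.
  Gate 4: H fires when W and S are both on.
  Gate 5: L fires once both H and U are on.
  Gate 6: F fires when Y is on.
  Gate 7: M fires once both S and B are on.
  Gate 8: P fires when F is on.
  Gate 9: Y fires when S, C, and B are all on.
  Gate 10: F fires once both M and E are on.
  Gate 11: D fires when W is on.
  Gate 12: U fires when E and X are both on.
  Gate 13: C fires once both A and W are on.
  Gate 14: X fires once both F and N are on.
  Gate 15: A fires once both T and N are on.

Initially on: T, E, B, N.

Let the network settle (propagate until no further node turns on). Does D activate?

D would need W (Gate 11), but W never turns on.

No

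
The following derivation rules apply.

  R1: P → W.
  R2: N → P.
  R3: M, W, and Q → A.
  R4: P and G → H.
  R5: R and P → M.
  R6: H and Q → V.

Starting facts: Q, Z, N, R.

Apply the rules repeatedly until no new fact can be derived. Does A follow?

Yes

N holds, so P follows (R2).
R and P hold, so M follows (R5).
From P, R1 gives W.
M, W, and Q hold, so A follows (R3).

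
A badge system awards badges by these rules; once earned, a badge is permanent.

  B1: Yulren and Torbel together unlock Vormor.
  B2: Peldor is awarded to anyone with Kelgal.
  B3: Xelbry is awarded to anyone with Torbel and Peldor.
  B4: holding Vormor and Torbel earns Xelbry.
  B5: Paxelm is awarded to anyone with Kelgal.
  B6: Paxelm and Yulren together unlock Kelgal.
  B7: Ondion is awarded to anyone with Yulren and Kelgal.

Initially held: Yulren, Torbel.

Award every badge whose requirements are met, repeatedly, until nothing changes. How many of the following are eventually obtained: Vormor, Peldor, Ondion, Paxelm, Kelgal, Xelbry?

With Yulren and Torbel, Vormor is earned (B1).
With Vormor and Torbel, Xelbry is earned (B4).
Vormor: reached.
Peldor would need Kelgal (B2), but Kelgal is never earned.
Ondion would need Yulren and Kelgal (B7), but Kelgal is never earned.
Paxelm would need Kelgal (B5), but Kelgal is never earned.
Kelgal would need Paxelm and Yulren (B6), but Paxelm is never earned.
Xelbry: reached.
Reached: Vormor and Xelbry — 2 of the 6.

2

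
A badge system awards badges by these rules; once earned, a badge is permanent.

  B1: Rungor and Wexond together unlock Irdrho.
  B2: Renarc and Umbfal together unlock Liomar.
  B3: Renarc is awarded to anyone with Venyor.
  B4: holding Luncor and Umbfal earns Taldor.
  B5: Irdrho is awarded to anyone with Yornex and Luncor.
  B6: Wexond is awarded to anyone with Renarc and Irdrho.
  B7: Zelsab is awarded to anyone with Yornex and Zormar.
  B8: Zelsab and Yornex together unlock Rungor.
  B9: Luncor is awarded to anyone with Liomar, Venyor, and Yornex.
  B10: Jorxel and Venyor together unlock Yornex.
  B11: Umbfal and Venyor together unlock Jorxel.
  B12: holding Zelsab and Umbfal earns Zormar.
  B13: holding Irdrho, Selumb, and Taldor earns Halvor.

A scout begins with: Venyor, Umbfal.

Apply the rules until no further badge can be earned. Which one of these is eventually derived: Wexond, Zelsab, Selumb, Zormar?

Wexond

With Umbfal and Venyor, Jorxel is earned (B11).
With Venyor, Renarc is earned (B3).
With Jorxel and Venyor, Yornex is earned (B10).
With Renarc and Umbfal, Liomar is earned (B2).
With Liomar, Venyor, and Yornex, Luncor is earned (B9).
With Yornex and Luncor, Irdrho is earned (B5).
With Renarc and Irdrho, Wexond is earned (B6).
Zormar would need Zelsab and Umbfal (B12), but Zelsab is never earned. Zelsab would need Yornex and Zormar (B7), but Zormar is never earned. No rule produces Selumb, and it is not given.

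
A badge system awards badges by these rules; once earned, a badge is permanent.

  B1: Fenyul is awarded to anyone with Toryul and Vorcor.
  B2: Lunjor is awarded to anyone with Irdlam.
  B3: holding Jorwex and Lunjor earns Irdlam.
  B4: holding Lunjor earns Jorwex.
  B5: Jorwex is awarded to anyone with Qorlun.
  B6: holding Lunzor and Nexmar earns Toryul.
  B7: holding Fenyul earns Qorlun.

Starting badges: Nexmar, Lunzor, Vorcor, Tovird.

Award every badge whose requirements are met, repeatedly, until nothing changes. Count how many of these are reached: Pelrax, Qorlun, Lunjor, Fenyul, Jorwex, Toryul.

4

With Lunzor and Nexmar, Toryul is earned (B6).
With Toryul and Vorcor, Fenyul is earned (B1).
With Fenyul, Qorlun is earned (B7).
With Qorlun, Jorwex is earned (B5).
No rule produces Pelrax, and it is not given.
Qorlun: reached.
Lunjor would need Irdlam (B2), but Irdlam is never earned.
Fenyul: reached.
Jorwex: reached.
Toryul: reached.
Reached: Qorlun, Fenyul, Jorwex, and Toryul — 4 of the 6.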